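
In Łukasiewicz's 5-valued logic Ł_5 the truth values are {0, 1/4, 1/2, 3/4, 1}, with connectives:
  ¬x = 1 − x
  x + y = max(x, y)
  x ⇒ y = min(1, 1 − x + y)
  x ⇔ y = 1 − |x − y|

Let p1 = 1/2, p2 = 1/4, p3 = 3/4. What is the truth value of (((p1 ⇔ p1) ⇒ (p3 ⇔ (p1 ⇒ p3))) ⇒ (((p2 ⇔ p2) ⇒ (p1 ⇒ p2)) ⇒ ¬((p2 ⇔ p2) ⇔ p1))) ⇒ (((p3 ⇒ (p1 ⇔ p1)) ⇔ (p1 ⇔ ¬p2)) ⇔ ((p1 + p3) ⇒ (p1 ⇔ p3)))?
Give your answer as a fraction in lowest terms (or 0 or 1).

p1 ⇔ p1 = 1/2 ⇔ 1/2 = 1
p1 ⇒ p3 = 1/2 ⇒ 3/4 = 1
p3 ⇔ (p1 ⇒ p3) = 3/4 ⇔ 1 = 3/4
(p1 ⇔ p1) ⇒ (p3 ⇔ (p1 ⇒ p3)) = 1 ⇒ 3/4 = 3/4
p2 ⇔ p2 = 1/4 ⇔ 1/4 = 1
p1 ⇒ p2 = 1/2 ⇒ 1/4 = 3/4
(p2 ⇔ p2) ⇒ (p1 ⇒ p2) = 1 ⇒ 3/4 = 3/4
p2 ⇔ p2 = 1/4 ⇔ 1/4 = 1
(p2 ⇔ p2) ⇔ p1 = 1 ⇔ 1/2 = 1/2
¬((p2 ⇔ p2) ⇔ p1) = ¬1/2 = 1/2
((p2 ⇔ p2) ⇒ (p1 ⇒ p2)) ⇒ ¬((p2 ⇔ p2) ⇔ p1) = 3/4 ⇒ 1/2 = 3/4
((p1 ⇔ p1) ⇒ (p3 ⇔ (p1 ⇒ p3))) ⇒ (((p2 ⇔ p2) ⇒ (p1 ⇒ p2)) ⇒ ¬((p2 ⇔ p2) ⇔ p1)) = 3/4 ⇒ 3/4 = 1
p1 ⇔ p1 = 1/2 ⇔ 1/2 = 1
p3 ⇒ (p1 ⇔ p1) = 3/4 ⇒ 1 = 1
¬p2 = ¬1/4 = 3/4
p1 ⇔ ¬p2 = 1/2 ⇔ 3/4 = 3/4
(p3 ⇒ (p1 ⇔ p1)) ⇔ (p1 ⇔ ¬p2) = 1 ⇔ 3/4 = 3/4
p1 + p3 = 1/2 + 3/4 = 3/4
p1 ⇔ p3 = 1/2 ⇔ 3/4 = 3/4
(p1 + p3) ⇒ (p1 ⇔ p3) = 3/4 ⇒ 3/4 = 1
((p3 ⇒ (p1 ⇔ p1)) ⇔ (p1 ⇔ ¬p2)) ⇔ ((p1 + p3) ⇒ (p1 ⇔ p3)) = 3/4 ⇔ 1 = 3/4
(((p1 ⇔ p1) ⇒ (p3 ⇔ (p1 ⇒ p3))) ⇒ (((p2 ⇔ p2) ⇒ (p1 ⇒ p2)) ⇒ ¬((p2 ⇔ p2) ⇔ p1))) ⇒ (((p3 ⇒ (p1 ⇔ p1)) ⇔ (p1 ⇔ ¬p2)) ⇔ ((p1 + p3) ⇒ (p1 ⇔ p3))) = 1 ⇒ 3/4 = 3/4

3/4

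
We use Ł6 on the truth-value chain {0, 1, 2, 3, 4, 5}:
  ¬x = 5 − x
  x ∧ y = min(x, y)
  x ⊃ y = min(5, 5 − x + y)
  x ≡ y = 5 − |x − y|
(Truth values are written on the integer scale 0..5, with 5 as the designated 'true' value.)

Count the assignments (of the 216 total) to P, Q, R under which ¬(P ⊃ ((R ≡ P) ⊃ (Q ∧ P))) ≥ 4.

value 5: 1 assignment (counts)
value 4: 3 assignments (counts)
value 3: 7 assignments
value 2: 12 assignments
value 1: 19 assignments
value 0: 174 assignments
So 4 of the 216 assignments meet the threshold.

4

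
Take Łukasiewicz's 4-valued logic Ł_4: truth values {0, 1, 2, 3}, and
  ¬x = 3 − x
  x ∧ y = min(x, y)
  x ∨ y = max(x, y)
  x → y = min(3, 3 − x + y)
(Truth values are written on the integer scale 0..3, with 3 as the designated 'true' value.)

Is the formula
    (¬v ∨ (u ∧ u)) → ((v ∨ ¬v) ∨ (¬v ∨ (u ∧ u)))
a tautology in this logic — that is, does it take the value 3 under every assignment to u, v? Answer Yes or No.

u = 0, v = 0 ↦ 3
u = 0, v = 1 ↦ 3
u = 0, v = 2 ↦ 3
u = 0, v = 3 ↦ 3
u = 1, v = 0 ↦ 3
u = 1, v = 1 ↦ 3
u = 1, v = 2 ↦ 3
u = 1, v = 3 ↦ 3
u = 2, v = 0 ↦ 3
u = 2, v = 1 ↦ 3
u = 2, v = 2 ↦ 3
u = 2, v = 3 ↦ 3
u = 3, v = 0 ↦ 3
u = 3, v = 1 ↦ 3
u = 3, v = 2 ↦ 3
u = 3, v = 3 ↦ 3
Every assignment gives a value ≥ 3.

Yes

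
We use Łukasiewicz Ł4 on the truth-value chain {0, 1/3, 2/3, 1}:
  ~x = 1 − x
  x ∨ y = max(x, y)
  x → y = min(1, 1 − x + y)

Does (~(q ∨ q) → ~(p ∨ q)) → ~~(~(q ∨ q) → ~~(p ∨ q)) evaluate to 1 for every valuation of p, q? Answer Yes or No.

No

Counterexample: take p = 0, q = 0.
q ∨ q = 0 ∨ 0 = 0
~(q ∨ q) = ~0 = 1
p ∨ q = 0 ∨ 0 = 0
~(p ∨ q) = ~0 = 1
~(q ∨ q) → ~(p ∨ q) = 1 → 1 = 1
q ∨ q = 0 ∨ 0 = 0
~(q ∨ q) = ~0 = 1
p ∨ q = 0 ∨ 0 = 0
~(p ∨ q) = ~0 = 1
~~(p ∨ q) = ~1 = 0
~(q ∨ q) → ~~(p ∨ q) = 1 → 0 = 0
~(~(q ∨ q) → ~~(p ∨ q)) = ~0 = 1
~~(~(q ∨ q) → ~~(p ∨ q)) = ~1 = 0
(~(q ∨ q) → ~(p ∨ q)) → ~~(~(q ∨ q) → ~~(p ∨ q)) = 1 → 0 = 0
This gives 0 ≠ 1.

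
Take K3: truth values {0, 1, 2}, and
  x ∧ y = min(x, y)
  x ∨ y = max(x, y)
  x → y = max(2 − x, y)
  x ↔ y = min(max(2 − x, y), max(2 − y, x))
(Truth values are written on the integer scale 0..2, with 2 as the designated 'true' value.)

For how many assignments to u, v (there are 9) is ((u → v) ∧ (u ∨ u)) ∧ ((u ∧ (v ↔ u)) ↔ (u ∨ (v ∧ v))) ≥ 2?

u = 0, v = 0 ↦ 0  <
u = 0, v = 1 ↦ 0  <
u = 0, v = 2 ↦ 0  <
u = 1, v = 0 ↦ 1  <
u = 1, v = 1 ↦ 1  <
u = 1, v = 2 ↦ 1  <
u = 2, v = 0 ↦ 0  <
u = 2, v = 1 ↦ 1  <
u = 2, v = 2 ↦ 2  ≥
So 1 of the 9 assignments meets the threshold.

1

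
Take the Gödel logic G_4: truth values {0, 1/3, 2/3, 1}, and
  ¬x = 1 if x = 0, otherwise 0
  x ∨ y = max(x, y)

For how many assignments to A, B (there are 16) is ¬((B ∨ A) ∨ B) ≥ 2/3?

1

A = 0, B = 0 ↦ 1  ≥
A = 0, B = 1/3 ↦ 0  <
A = 0, B = 2/3 ↦ 0  <
A = 0, B = 1 ↦ 0  <
A = 1/3, B = 0 ↦ 0  <
A = 1/3, B = 1/3 ↦ 0  <
A = 1/3, B = 2/3 ↦ 0  <
A = 1/3, B = 1 ↦ 0  <
A = 2/3, B = 0 ↦ 0  <
A = 2/3, B = 1/3 ↦ 0  <
A = 2/3, B = 2/3 ↦ 0  <
A = 2/3, B = 1 ↦ 0  <
A = 1, B = 0 ↦ 0  <
A = 1, B = 1/3 ↦ 0  <
A = 1, B = 2/3 ↦ 0  <
A = 1, B = 1 ↦ 0  <
So 1 of the 16 assignments meets the threshold.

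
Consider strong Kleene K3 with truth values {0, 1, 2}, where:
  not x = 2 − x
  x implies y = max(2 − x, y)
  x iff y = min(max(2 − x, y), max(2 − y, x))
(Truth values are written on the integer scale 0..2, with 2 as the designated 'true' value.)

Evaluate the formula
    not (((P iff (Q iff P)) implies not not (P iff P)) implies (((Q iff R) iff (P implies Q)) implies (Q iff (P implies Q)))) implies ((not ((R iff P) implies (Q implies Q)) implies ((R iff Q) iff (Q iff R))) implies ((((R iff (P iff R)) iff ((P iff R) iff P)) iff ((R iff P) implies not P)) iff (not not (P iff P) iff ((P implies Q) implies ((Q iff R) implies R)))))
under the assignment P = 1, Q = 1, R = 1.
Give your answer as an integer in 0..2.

1

Q iff P = 1 iff 1 = 1
P iff (Q iff P) = 1 iff 1 = 1
P iff P = 1 iff 1 = 1
not (P iff P) = not 1 = 1
not not (P iff P) = not 1 = 1
(P iff (Q iff P)) implies not not (P iff P) = 1 implies 1 = 1
Q iff R = 1 iff 1 = 1
P implies Q = 1 implies 1 = 1
(Q iff R) iff (P implies Q) = 1 iff 1 = 1
P implies Q = 1 implies 1 = 1
Q iff (P implies Q) = 1 iff 1 = 1
((Q iff R) iff (P implies Q)) implies (Q iff (P implies Q)) = 1 implies 1 = 1
((P iff (Q iff P)) implies not not (P iff P)) implies (((Q iff R) iff (P implies Q)) implies (Q iff (P implies Q))) = 1 implies 1 = 1
not (((P iff (Q iff P)) implies not not (P iff P)) implies (((Q iff R) iff (P implies Q)) implies (Q iff (P implies Q)))) = not 1 = 1
R iff P = 1 iff 1 = 1
Q implies Q = 1 implies 1 = 1
(R iff P) implies (Q implies Q) = 1 implies 1 = 1
not ((R iff P) implies (Q implies Q)) = not 1 = 1
R iff Q = 1 iff 1 = 1
Q iff R = 1 iff 1 = 1
(R iff Q) iff (Q iff R) = 1 iff 1 = 1
not ((R iff P) implies (Q implies Q)) implies ((R iff Q) iff (Q iff R)) = 1 implies 1 = 1
P iff R = 1 iff 1 = 1
R iff (P iff R) = 1 iff 1 = 1
P iff R = 1 iff 1 = 1
(P iff R) iff P = 1 iff 1 = 1
(R iff (P iff R)) iff ((P iff R) iff P) = 1 iff 1 = 1
R iff P = 1 iff 1 = 1
not P = not 1 = 1
(R iff P) implies not P = 1 implies 1 = 1
((R iff (P iff R)) iff ((P iff R) iff P)) iff ((R iff P) implies not P) = 1 iff 1 = 1
P iff P = 1 iff 1 = 1
not (P iff P) = not 1 = 1
not not (P iff P) = not 1 = 1
P implies Q = 1 implies 1 = 1
Q iff R = 1 iff 1 = 1
(Q iff R) implies R = 1 implies 1 = 1
(P implies Q) implies ((Q iff R) implies R) = 1 implies 1 = 1
not not (P iff P) iff ((P implies Q) implies ((Q iff R) implies R)) = 1 iff 1 = 1
(((R iff (P iff R)) iff ((P iff R) iff P)) iff ((R iff P) implies not P)) iff (not not (P iff P) iff ((P implies Q) implies ((Q iff R) implies R))) = 1 iff 1 = 1
(not ((R iff P) implies (Q implies Q)) implies ((R iff Q) iff (Q iff R))) implies ((((R iff (P iff R)) iff ((P iff R) iff P)) iff ((R iff P) implies not P)) iff (not not (P iff P) iff ((P implies Q) implies ((Q iff R) implies R)))) = 1 implies 1 = 1
not (((P iff (Q iff P)) implies not not (P iff P)) implies (((Q iff R) iff (P implies Q)) implies (Q iff (P implies Q)))) implies ((not ((R iff P) implies (Q implies Q)) implies ((R iff Q) iff (Q iff R))) implies ((((R iff (P iff R)) iff ((P iff R) iff P)) iff ((R iff P) implies not P)) iff (not not (P iff P) iff ((P implies Q) implies ((Q iff R) implies R))))) = 1 implies 1 = 1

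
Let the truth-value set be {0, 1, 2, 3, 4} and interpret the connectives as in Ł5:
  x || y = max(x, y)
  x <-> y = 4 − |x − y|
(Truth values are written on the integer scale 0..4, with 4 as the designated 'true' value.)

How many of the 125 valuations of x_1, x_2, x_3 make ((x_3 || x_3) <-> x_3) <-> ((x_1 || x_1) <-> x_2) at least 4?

25

value 4: 25 assignments (counts)
value 3: 40 assignments
value 2: 30 assignments
value 1: 20 assignments
value 0: 10 assignments
So 25 of the 125 assignments meet the threshold.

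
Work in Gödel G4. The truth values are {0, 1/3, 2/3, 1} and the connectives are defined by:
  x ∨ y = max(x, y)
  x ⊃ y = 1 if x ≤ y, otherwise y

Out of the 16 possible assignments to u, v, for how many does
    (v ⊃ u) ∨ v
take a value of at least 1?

u = 0, v = 0 ↦ 1  ≥
u = 0, v = 1/3 ↦ 1/3  <
u = 0, v = 2/3 ↦ 2/3  <
u = 0, v = 1 ↦ 1  ≥
u = 1/3, v = 0 ↦ 1  ≥
u = 1/3, v = 1/3 ↦ 1  ≥
u = 1/3, v = 2/3 ↦ 2/3  <
u = 1/3, v = 1 ↦ 1  ≥
u = 2/3, v = 0 ↦ 1  ≥
u = 2/3, v = 1/3 ↦ 1  ≥
u = 2/3, v = 2/3 ↦ 1  ≥
u = 2/3, v = 1 ↦ 1  ≥
u = 1, v = 0 ↦ 1  ≥
u = 1, v = 1/3 ↦ 1  ≥
u = 1, v = 2/3 ↦ 1  ≥
u = 1, v = 1 ↦ 1  ≥
So 13 of the 16 assignments meet the threshold.

13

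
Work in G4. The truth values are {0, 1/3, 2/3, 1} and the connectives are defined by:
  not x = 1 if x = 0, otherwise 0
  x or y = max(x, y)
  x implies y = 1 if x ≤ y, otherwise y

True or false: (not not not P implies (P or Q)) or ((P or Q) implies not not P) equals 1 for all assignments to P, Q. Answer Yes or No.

Counterexample: take P = 0, Q = 1/3.
not P = not 0 = 1
not not P = not 1 = 0
not not not P = not 0 = 1
P or Q = 0 or 1/3 = 1/3
not not not P implies (P or Q) = 1 implies 1/3 = 1/3
P or Q = 0 or 1/3 = 1/3
not P = not 0 = 1
not not P = not 1 = 0
(P or Q) implies not not P = 1/3 implies 0 = 0
(not not not P implies (P or Q)) or ((P or Q) implies not not P) = 1/3 or 0 = 1/3
This gives 1/3 ≠ 1.

No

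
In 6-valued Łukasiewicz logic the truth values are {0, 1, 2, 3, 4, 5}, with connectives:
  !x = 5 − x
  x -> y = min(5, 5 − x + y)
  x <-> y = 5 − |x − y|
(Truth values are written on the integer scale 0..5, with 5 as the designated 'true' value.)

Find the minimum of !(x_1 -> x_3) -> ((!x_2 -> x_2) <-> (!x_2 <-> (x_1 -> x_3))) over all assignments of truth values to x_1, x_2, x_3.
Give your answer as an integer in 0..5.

Take x_1 = 5, x_2 = 2, x_3 = 0:
x_1 -> x_3 = 5 -> 0 = 0
!(x_1 -> x_3) = !0 = 5
!x_2 = !2 = 3
!x_2 -> x_2 = 3 -> 2 = 4
!x_2 = !2 = 3
x_1 -> x_3 = 5 -> 0 = 0
!x_2 <-> (x_1 -> x_3) = 3 <-> 0 = 2
(!x_2 -> x_2) <-> (!x_2 <-> (x_1 -> x_3)) = 4 <-> 2 = 3
!(x_1 -> x_3) -> ((!x_2 -> x_2) <-> (!x_2 <-> (x_1 -> x_3))) = 5 -> 3 = 3
No assignment yields a value below 3, so this is the minimum.

3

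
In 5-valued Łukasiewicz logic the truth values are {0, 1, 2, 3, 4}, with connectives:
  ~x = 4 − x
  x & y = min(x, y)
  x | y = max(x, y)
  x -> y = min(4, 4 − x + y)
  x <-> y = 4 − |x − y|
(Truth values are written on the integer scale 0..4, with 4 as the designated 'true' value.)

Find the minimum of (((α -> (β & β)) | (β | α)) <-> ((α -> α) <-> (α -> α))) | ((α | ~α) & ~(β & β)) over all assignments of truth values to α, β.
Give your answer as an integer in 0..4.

Take α = 2, β = 0:
β & β = 0 & 0 = 0
α -> (β & β) = 2 -> 0 = 2
β | α = 0 | 2 = 2
(α -> (β & β)) | (β | α) = 2 | 2 = 2
α -> α = 2 -> 2 = 4
α -> α = 2 -> 2 = 4
(α -> α) <-> (α -> α) = 4 <-> 4 = 4
((α -> (β & β)) | (β | α)) <-> ((α -> α) <-> (α -> α)) = 2 <-> 4 = 2
~α = ~2 = 2
α | ~α = 2 | 2 = 2
β & β = 0 & 0 = 0
~(β & β) = ~0 = 4
(α | ~α) & ~(β & β) = 2 & 4 = 2
(((α -> (β & β)) | (β | α)) <-> ((α -> α) <-> (α -> α))) | ((α | ~α) & ~(β & β)) = 2 | 2 = 2
No assignment yields a value below 2, so this is the minimum.

2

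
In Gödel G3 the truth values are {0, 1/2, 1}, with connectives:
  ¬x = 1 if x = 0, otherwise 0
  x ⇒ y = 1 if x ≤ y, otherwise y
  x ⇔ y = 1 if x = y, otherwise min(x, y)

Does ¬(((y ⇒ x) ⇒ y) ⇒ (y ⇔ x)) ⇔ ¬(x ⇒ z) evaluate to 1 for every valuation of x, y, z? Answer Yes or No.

No

Counterexample: take x = 0, y = 1/2, z = 0.
y ⇒ x = 1/2 ⇒ 0 = 0
(y ⇒ x) ⇒ y = 0 ⇒ 1/2 = 1
y ⇔ x = 1/2 ⇔ 0 = 0
((y ⇒ x) ⇒ y) ⇒ (y ⇔ x) = 1 ⇒ 0 = 0
¬(((y ⇒ x) ⇒ y) ⇒ (y ⇔ x)) = ¬0 = 1
x ⇒ z = 0 ⇒ 0 = 1
¬(x ⇒ z) = ¬1 = 0
¬(((y ⇒ x) ⇒ y) ⇒ (y ⇔ x)) ⇔ ¬(x ⇒ z) = 1 ⇔ 0 = 0
This gives 0 ≠ 1.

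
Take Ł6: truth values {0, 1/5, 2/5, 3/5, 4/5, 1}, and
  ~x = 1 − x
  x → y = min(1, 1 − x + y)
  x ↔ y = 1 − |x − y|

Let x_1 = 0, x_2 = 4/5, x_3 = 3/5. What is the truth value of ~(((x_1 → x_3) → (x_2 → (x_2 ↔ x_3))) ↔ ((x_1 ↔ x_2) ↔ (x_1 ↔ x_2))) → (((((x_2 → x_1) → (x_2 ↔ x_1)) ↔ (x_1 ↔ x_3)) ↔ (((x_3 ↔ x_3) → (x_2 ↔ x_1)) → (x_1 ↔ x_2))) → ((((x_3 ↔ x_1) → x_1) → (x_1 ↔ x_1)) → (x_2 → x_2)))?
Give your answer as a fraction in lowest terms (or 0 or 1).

1

x_1 → x_3 = 0 → 3/5 = 1
x_2 ↔ x_3 = 4/5 ↔ 3/5 = 4/5
x_2 → (x_2 ↔ x_3) = 4/5 → 4/5 = 1
(x_1 → x_3) → (x_2 → (x_2 ↔ x_3)) = 1 → 1 = 1
x_1 ↔ x_2 = 0 ↔ 4/5 = 1/5
x_1 ↔ x_2 = 0 ↔ 4/5 = 1/5
(x_1 ↔ x_2) ↔ (x_1 ↔ x_2) = 1/5 ↔ 1/5 = 1
((x_1 → x_3) → (x_2 → (x_2 ↔ x_3))) ↔ ((x_1 ↔ x_2) ↔ (x_1 ↔ x_2)) = 1 ↔ 1 = 1
~(((x_1 → x_3) → (x_2 → (x_2 ↔ x_3))) ↔ ((x_1 ↔ x_2) ↔ (x_1 ↔ x_2))) = ~1 = 0
x_2 → x_1 = 4/5 → 0 = 1/5
x_2 ↔ x_1 = 4/5 ↔ 0 = 1/5
(x_2 → x_1) → (x_2 ↔ x_1) = 1/5 → 1/5 = 1
x_1 ↔ x_3 = 0 ↔ 3/5 = 2/5
((x_2 → x_1) → (x_2 ↔ x_1)) ↔ (x_1 ↔ x_3) = 1 ↔ 2/5 = 2/5
x_3 ↔ x_3 = 3/5 ↔ 3/5 = 1
x_2 ↔ x_1 = 4/5 ↔ 0 = 1/5
(x_3 ↔ x_3) → (x_2 ↔ x_1) = 1 → 1/5 = 1/5
x_1 ↔ x_2 = 0 ↔ 4/5 = 1/5
((x_3 ↔ x_3) → (x_2 ↔ x_1)) → (x_1 ↔ x_2) = 1/5 → 1/5 = 1
(((x_2 → x_1) → (x_2 ↔ x_1)) ↔ (x_1 ↔ x_3)) ↔ (((x_3 ↔ x_3) → (x_2 ↔ x_1)) → (x_1 ↔ x_2)) = 2/5 ↔ 1 = 2/5
x_3 ↔ x_1 = 3/5 ↔ 0 = 2/5
(x_3 ↔ x_1) → x_1 = 2/5 → 0 = 3/5
x_1 ↔ x_1 = 0 ↔ 0 = 1
((x_3 ↔ x_1) → x_1) → (x_1 ↔ x_1) = 3/5 → 1 = 1
x_2 → x_2 = 4/5 → 4/5 = 1
(((x_3 ↔ x_1) → x_1) → (x_1 ↔ x_1)) → (x_2 → x_2) = 1 → 1 = 1
((((x_2 → x_1) → (x_2 ↔ x_1)) ↔ (x_1 ↔ x_3)) ↔ (((x_3 ↔ x_3) → (x_2 ↔ x_1)) → (x_1 ↔ x_2))) → ((((x_3 ↔ x_1) → x_1) → (x_1 ↔ x_1)) → (x_2 → x_2)) = 2/5 → 1 = 1
~(((x_1 → x_3) → (x_2 → (x_2 ↔ x_3))) ↔ ((x_1 ↔ x_2) ↔ (x_1 ↔ x_2))) → (((((x_2 → x_1) → (x_2 ↔ x_1)) ↔ (x_1 ↔ x_3)) ↔ (((x_3 ↔ x_3) → (x_2 ↔ x_1)) → (x_1 ↔ x_2))) → ((((x_3 ↔ x_1) → x_1) → (x_1 ↔ x_1)) → (x_2 → x_2))) = 0 → 1 = 1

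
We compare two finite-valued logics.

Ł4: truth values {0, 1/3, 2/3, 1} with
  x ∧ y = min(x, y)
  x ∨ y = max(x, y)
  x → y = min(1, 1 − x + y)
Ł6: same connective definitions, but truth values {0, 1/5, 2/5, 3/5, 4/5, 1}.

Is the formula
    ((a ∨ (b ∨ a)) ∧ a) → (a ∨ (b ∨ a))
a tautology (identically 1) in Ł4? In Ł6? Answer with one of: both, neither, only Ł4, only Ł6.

both

In Ł4: every assignment gives 1 — tautology.
In Ł6: every assignment gives 1 — tautology.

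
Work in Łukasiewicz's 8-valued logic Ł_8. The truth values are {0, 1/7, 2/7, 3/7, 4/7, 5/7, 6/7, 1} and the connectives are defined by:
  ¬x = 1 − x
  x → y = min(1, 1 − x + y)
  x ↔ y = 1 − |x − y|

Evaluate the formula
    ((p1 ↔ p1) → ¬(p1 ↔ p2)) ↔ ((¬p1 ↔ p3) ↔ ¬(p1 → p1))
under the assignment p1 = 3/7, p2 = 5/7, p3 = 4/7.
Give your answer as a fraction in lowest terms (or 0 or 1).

5/7

p1 ↔ p1 = 3/7 ↔ 3/7 = 1
p1 ↔ p2 = 3/7 ↔ 5/7 = 5/7
¬(p1 ↔ p2) = ¬5/7 = 2/7
(p1 ↔ p1) → ¬(p1 ↔ p2) = 1 → 2/7 = 2/7
¬p1 = ¬3/7 = 4/7
¬p1 ↔ p3 = 4/7 ↔ 4/7 = 1
p1 → p1 = 3/7 → 3/7 = 1
¬(p1 → p1) = ¬1 = 0
(¬p1 ↔ p3) ↔ ¬(p1 → p1) = 1 ↔ 0 = 0
((p1 ↔ p1) → ¬(p1 ↔ p2)) ↔ ((¬p1 ↔ p3) ↔ ¬(p1 → p1)) = 2/7 ↔ 0 = 5/7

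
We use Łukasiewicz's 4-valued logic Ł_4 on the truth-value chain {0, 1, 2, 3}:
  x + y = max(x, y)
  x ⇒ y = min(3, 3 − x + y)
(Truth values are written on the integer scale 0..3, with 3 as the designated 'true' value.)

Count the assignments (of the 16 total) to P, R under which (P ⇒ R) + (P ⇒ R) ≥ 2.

13

P = 0, R = 0 ↦ 3  ≥
P = 0, R = 1 ↦ 3  ≥
P = 0, R = 2 ↦ 3  ≥
P = 0, R = 3 ↦ 3  ≥
P = 1, R = 0 ↦ 2  ≥
P = 1, R = 1 ↦ 3  ≥
P = 1, R = 2 ↦ 3  ≥
P = 1, R = 3 ↦ 3  ≥
P = 2, R = 0 ↦ 1  <
P = 2, R = 1 ↦ 2  ≥
P = 2, R = 2 ↦ 3  ≥
P = 2, R = 3 ↦ 3  ≥
P = 3, R = 0 ↦ 0  <
P = 3, R = 1 ↦ 1  <
P = 3, R = 2 ↦ 2  ≥
P = 3, R = 3 ↦ 3  ≥
So 13 of the 16 assignments meet the threshold.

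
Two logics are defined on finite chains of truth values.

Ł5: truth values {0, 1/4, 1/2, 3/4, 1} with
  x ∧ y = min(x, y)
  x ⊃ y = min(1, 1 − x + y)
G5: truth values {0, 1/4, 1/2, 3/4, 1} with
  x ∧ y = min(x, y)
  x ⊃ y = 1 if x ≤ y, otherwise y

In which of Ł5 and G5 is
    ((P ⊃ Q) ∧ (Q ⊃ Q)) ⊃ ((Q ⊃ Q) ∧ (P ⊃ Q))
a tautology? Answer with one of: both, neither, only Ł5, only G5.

both

In Ł5: every assignment gives 1 — tautology.
In G5: every assignment gives 1 — tautology.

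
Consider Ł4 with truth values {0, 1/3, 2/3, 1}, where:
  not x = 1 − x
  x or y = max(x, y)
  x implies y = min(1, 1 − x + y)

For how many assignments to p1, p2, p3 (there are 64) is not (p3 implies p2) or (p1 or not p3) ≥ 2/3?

value 1: 31 assignments (counts)
value 2/3: 23 assignments (counts)
value 1/3: 9 assignments
value 0: 1 assignment
So 54 of the 64 assignments meet the threshold.

54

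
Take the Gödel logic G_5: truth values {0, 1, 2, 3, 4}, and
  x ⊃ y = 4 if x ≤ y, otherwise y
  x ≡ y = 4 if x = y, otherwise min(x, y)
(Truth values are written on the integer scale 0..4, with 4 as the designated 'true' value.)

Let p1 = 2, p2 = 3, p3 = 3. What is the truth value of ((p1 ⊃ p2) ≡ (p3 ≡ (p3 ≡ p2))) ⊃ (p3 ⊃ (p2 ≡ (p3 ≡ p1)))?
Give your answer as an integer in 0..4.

2

p1 ⊃ p2 = 2 ⊃ 3 = 4
p3 ≡ p2 = 3 ≡ 3 = 4
p3 ≡ (p3 ≡ p2) = 3 ≡ 4 = 3
(p1 ⊃ p2) ≡ (p3 ≡ (p3 ≡ p2)) = 4 ≡ 3 = 3
p3 ≡ p1 = 3 ≡ 2 = 2
p2 ≡ (p3 ≡ p1) = 3 ≡ 2 = 2
p3 ⊃ (p2 ≡ (p3 ≡ p1)) = 3 ⊃ 2 = 2
((p1 ⊃ p2) ≡ (p3 ≡ (p3 ≡ p2))) ⊃ (p3 ⊃ (p2 ≡ (p3 ≡ p1))) = 3 ⊃ 2 = 2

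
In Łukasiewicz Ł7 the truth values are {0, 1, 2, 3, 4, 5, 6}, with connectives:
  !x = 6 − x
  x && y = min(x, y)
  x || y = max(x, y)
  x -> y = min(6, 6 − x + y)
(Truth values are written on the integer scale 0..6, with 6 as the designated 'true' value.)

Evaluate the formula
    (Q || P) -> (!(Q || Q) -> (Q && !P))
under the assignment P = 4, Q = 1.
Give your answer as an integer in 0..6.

Q || P = 1 || 4 = 4
Q || Q = 1 || 1 = 1
!(Q || Q) = !1 = 5
!P = !4 = 2
Q && !P = 1 && 2 = 1
!(Q || Q) -> (Q && !P) = 5 -> 1 = 2
(Q || P) -> (!(Q || Q) -> (Q && !P)) = 4 -> 2 = 4

4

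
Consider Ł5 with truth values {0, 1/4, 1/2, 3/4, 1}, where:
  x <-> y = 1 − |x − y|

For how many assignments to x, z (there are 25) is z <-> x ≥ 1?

value 1: 5 assignments (counts)
value 3/4: 8 assignments
value 1/2: 6 assignments
value 1/4: 4 assignments
value 0: 2 assignments
So 5 of the 25 assignments meet the threshold.

5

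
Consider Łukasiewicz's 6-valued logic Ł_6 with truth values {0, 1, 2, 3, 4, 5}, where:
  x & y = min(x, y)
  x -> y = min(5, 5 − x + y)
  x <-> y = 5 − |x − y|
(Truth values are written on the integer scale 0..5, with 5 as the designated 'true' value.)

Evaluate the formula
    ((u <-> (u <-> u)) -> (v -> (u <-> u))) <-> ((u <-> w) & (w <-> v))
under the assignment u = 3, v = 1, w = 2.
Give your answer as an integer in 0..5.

4

u <-> u = 3 <-> 3 = 5
u <-> (u <-> u) = 3 <-> 5 = 3
u <-> u = 3 <-> 3 = 5
v -> (u <-> u) = 1 -> 5 = 5
(u <-> (u <-> u)) -> (v -> (u <-> u)) = 3 -> 5 = 5
u <-> w = 3 <-> 2 = 4
w <-> v = 2 <-> 1 = 4
(u <-> w) & (w <-> v) = 4 & 4 = 4
((u <-> (u <-> u)) -> (v -> (u <-> u))) <-> ((u <-> w) & (w <-> v)) = 5 <-> 4 = 4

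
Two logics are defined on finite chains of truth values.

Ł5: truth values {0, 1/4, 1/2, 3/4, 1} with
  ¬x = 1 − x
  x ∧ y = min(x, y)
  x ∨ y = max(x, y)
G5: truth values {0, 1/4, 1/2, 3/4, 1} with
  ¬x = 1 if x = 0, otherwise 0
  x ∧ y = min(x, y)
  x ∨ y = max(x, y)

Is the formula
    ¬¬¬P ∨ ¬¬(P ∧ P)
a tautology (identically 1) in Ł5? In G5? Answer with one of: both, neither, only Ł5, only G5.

In Ł5: at P = 1/4 the value is 3/4 — not a tautology.
In G5: every assignment gives 1 — tautology.

only G5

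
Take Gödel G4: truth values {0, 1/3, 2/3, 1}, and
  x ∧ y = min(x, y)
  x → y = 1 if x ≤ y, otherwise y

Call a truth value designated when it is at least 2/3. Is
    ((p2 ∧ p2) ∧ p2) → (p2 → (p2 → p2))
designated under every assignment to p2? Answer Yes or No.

p2 = 0 ↦ 1
p2 = 1/3 ↦ 1
p2 = 2/3 ↦ 1
p2 = 1 ↦ 1
Every assignment gives a value ≥ 2/3.

Yes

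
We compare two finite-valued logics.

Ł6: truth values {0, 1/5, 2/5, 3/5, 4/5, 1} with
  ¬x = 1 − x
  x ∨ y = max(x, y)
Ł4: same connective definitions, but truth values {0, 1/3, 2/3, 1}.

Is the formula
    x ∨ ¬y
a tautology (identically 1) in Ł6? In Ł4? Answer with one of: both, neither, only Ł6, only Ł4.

neither

In Ł6: at x = 0, y = 1/5 the value is 4/5 — not a tautology.
In Ł4: at x = 0, y = 1/3 the value is 2/3 — not a tautology.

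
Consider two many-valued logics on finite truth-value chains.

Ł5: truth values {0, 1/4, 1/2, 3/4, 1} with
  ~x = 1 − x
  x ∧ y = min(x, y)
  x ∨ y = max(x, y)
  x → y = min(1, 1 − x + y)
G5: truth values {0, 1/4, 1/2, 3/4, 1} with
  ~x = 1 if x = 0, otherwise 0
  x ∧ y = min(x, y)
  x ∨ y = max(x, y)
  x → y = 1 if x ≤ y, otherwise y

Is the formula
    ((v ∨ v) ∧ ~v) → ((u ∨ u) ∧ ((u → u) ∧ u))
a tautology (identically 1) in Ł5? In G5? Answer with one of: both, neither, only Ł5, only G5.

only G5

In Ł5: at u = 0, v = 1/4 the value is 3/4 — not a tautology.
In G5: every assignment gives 1 — tautology.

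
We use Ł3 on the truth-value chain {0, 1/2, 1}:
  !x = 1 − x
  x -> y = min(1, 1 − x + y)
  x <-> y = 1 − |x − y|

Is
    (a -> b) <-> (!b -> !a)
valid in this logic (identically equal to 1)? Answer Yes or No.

a = 0, b = 0 ↦ 1
a = 0, b = 1/2 ↦ 1
a = 0, b = 1 ↦ 1
a = 1/2, b = 0 ↦ 1
a = 1/2, b = 1/2 ↦ 1
a = 1/2, b = 1 ↦ 1
a = 1, b = 0 ↦ 1
a = 1, b = 1/2 ↦ 1
a = 1, b = 1 ↦ 1
Every assignment gives a value ≥ 1.

Yes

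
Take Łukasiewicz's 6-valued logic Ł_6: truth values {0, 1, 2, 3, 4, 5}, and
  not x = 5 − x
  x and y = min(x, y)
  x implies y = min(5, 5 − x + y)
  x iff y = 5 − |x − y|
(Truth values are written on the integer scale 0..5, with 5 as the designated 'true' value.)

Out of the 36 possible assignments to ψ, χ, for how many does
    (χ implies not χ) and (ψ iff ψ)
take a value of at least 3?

24

value 5: 18 assignments (counts)
value 4: 6 assignments (counts)
value 2: 6 assignments
value 0: 6 assignments
So 24 of the 36 assignments meet the threshold.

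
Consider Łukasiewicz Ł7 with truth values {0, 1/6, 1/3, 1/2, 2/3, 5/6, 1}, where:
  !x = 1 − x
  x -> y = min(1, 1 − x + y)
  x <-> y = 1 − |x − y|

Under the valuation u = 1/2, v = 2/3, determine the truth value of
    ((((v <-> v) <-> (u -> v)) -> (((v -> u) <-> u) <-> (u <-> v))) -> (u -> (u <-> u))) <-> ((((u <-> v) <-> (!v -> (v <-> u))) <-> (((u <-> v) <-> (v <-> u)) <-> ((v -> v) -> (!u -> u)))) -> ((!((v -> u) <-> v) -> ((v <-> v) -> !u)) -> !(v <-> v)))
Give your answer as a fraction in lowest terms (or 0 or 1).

v <-> v = 2/3 <-> 2/3 = 1
u -> v = 1/2 -> 2/3 = 1
(v <-> v) <-> (u -> v) = 1 <-> 1 = 1
v -> u = 2/3 -> 1/2 = 5/6
(v -> u) <-> u = 5/6 <-> 1/2 = 2/3
u <-> v = 1/2 <-> 2/3 = 5/6
((v -> u) <-> u) <-> (u <-> v) = 2/3 <-> 5/6 = 5/6
((v <-> v) <-> (u -> v)) -> (((v -> u) <-> u) <-> (u <-> v)) = 1 -> 5/6 = 5/6
u <-> u = 1/2 <-> 1/2 = 1
u -> (u <-> u) = 1/2 -> 1 = 1
(((v <-> v) <-> (u -> v)) -> (((v -> u) <-> u) <-> (u <-> v))) -> (u -> (u <-> u)) = 5/6 -> 1 = 1
u <-> v = 1/2 <-> 2/3 = 5/6
!v = !2/3 = 1/3
v <-> u = 2/3 <-> 1/2 = 5/6
!v -> (v <-> u) = 1/3 -> 5/6 = 1
(u <-> v) <-> (!v -> (v <-> u)) = 5/6 <-> 1 = 5/6
u <-> v = 1/2 <-> 2/3 = 5/6
v <-> u = 2/3 <-> 1/2 = 5/6
(u <-> v) <-> (v <-> u) = 5/6 <-> 5/6 = 1
v -> v = 2/3 -> 2/3 = 1
!u = !1/2 = 1/2
!u -> u = 1/2 -> 1/2 = 1
(v -> v) -> (!u -> u) = 1 -> 1 = 1
((u <-> v) <-> (v <-> u)) <-> ((v -> v) -> (!u -> u)) = 1 <-> 1 = 1
((u <-> v) <-> (!v -> (v <-> u))) <-> (((u <-> v) <-> (v <-> u)) <-> ((v -> v) -> (!u -> u))) = 5/6 <-> 1 = 5/6
v -> u = 2/3 -> 1/2 = 5/6
(v -> u) <-> v = 5/6 <-> 2/3 = 5/6
!((v -> u) <-> v) = !5/6 = 1/6
v <-> v = 2/3 <-> 2/3 = 1
!u = !1/2 = 1/2
(v <-> v) -> !u = 1 -> 1/2 = 1/2
!((v -> u) <-> v) -> ((v <-> v) -> !u) = 1/6 -> 1/2 = 1
v <-> v = 2/3 <-> 2/3 = 1
!(v <-> v) = !1 = 0
(!((v -> u) <-> v) -> ((v <-> v) -> !u)) -> !(v <-> v) = 1 -> 0 = 0
(((u <-> v) <-> (!v -> (v <-> u))) <-> (((u <-> v) <-> (v <-> u)) <-> ((v -> v) -> (!u -> u)))) -> ((!((v -> u) <-> v) -> ((v <-> v) -> !u)) -> !(v <-> v)) = 5/6 -> 0 = 1/6
((((v <-> v) <-> (u -> v)) -> (((v -> u) <-> u) <-> (u <-> v))) -> (u -> (u <-> u))) <-> ((((u <-> v) <-> (!v -> (v <-> u))) <-> (((u <-> v) <-> (v <-> u)) <-> ((v -> v) -> (!u -> u)))) -> ((!((v -> u) <-> v) -> ((v <-> v) -> !u)) -> !(v <-> v))) = 1 <-> 1/6 = 1/6

1/6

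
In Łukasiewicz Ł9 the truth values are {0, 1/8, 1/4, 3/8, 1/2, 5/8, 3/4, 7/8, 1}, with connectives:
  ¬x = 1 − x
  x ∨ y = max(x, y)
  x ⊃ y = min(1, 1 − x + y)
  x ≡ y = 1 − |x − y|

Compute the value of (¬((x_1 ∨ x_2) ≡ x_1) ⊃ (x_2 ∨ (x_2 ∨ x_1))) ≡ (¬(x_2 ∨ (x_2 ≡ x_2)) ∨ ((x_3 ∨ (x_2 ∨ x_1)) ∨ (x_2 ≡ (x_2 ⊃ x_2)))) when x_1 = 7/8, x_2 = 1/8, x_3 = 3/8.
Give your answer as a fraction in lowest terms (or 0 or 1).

x_1 ∨ x_2 = 7/8 ∨ 1/8 = 7/8
(x_1 ∨ x_2) ≡ x_1 = 7/8 ≡ 7/8 = 1
¬((x_1 ∨ x_2) ≡ x_1) = ¬1 = 0
x_2 ∨ x_1 = 1/8 ∨ 7/8 = 7/8
x_2 ∨ (x_2 ∨ x_1) = 1/8 ∨ 7/8 = 7/8
¬((x_1 ∨ x_2) ≡ x_1) ⊃ (x_2 ∨ (x_2 ∨ x_1)) = 0 ⊃ 7/8 = 1
x_2 ≡ x_2 = 1/8 ≡ 1/8 = 1
x_2 ∨ (x_2 ≡ x_2) = 1/8 ∨ 1 = 1
¬(x_2 ∨ (x_2 ≡ x_2)) = ¬1 = 0
x_2 ∨ x_1 = 1/8 ∨ 7/8 = 7/8
x_3 ∨ (x_2 ∨ x_1) = 3/8 ∨ 7/8 = 7/8
x_2 ⊃ x_2 = 1/8 ⊃ 1/8 = 1
x_2 ≡ (x_2 ⊃ x_2) = 1/8 ≡ 1 = 1/8
(x_3 ∨ (x_2 ∨ x_1)) ∨ (x_2 ≡ (x_2 ⊃ x_2)) = 7/8 ∨ 1/8 = 7/8
¬(x_2 ∨ (x_2 ≡ x_2)) ∨ ((x_3 ∨ (x_2 ∨ x_1)) ∨ (x_2 ≡ (x_2 ⊃ x_2))) = 0 ∨ 7/8 = 7/8
(¬((x_1 ∨ x_2) ≡ x_1) ⊃ (x_2 ∨ (x_2 ∨ x_1))) ≡ (¬(x_2 ∨ (x_2 ≡ x_2)) ∨ ((x_3 ∨ (x_2 ∨ x_1)) ∨ (x_2 ≡ (x_2 ⊃ x_2)))) = 1 ≡ 7/8 = 7/8

7/8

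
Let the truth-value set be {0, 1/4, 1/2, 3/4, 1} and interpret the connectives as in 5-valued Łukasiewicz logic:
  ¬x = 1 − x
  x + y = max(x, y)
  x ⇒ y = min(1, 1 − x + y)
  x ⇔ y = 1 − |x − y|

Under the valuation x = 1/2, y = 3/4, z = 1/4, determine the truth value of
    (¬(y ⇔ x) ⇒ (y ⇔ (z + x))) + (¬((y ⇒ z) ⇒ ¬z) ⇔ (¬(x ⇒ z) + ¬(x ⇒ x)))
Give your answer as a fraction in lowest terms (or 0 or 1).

y ⇔ x = 3/4 ⇔ 1/2 = 3/4
¬(y ⇔ x) = ¬3/4 = 1/4
z + x = 1/4 + 1/2 = 1/2
y ⇔ (z + x) = 3/4 ⇔ 1/2 = 3/4
¬(y ⇔ x) ⇒ (y ⇔ (z + x)) = 1/4 ⇒ 3/4 = 1
y ⇒ z = 3/4 ⇒ 1/4 = 1/2
¬z = ¬1/4 = 3/4
(y ⇒ z) ⇒ ¬z = 1/2 ⇒ 3/4 = 1
¬((y ⇒ z) ⇒ ¬z) = ¬1 = 0
x ⇒ z = 1/2 ⇒ 1/4 = 3/4
¬(x ⇒ z) = ¬3/4 = 1/4
x ⇒ x = 1/2 ⇒ 1/2 = 1
¬(x ⇒ x) = ¬1 = 0
¬(x ⇒ z) + ¬(x ⇒ x) = 1/4 + 0 = 1/4
¬((y ⇒ z) ⇒ ¬z) ⇔ (¬(x ⇒ z) + ¬(x ⇒ x)) = 0 ⇔ 1/4 = 3/4
(¬(y ⇔ x) ⇒ (y ⇔ (z + x))) + (¬((y ⇒ z) ⇒ ¬z) ⇔ (¬(x ⇒ z) + ¬(x ⇒ x))) = 1 + 3/4 = 1

1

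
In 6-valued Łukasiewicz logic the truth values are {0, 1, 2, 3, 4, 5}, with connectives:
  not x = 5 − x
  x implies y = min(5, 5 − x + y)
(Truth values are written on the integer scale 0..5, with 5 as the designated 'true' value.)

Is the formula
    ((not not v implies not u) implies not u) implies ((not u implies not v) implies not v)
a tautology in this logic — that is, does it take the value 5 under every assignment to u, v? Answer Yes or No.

No

Counterexample: take u = 1, v = 5.
not v = not 5 = 0
not not v = not 0 = 5
not u = not 1 = 4
not not v implies not u = 5 implies 4 = 4
not u = not 1 = 4
(not not v implies not u) implies not u = 4 implies 4 = 5
not u = not 1 = 4
not v = not 5 = 0
not u implies not v = 4 implies 0 = 1
not v = not 5 = 0
(not u implies not v) implies not v = 1 implies 0 = 4
((not not v implies not u) implies not u) implies ((not u implies not v) implies not v) = 5 implies 4 = 4
This gives 4 ≠ 5.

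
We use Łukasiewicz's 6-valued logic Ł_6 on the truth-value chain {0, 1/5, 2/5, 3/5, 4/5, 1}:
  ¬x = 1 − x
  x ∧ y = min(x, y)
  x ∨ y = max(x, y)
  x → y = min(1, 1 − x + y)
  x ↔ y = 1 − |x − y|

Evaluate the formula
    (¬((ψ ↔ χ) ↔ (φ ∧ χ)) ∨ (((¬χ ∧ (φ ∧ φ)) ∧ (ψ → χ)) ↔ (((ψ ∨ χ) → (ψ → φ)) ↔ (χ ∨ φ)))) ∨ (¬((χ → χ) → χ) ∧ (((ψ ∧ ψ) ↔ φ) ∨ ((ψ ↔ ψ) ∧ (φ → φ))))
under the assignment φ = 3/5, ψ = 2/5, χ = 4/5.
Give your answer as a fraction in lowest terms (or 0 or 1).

ψ ↔ χ = 2/5 ↔ 4/5 = 3/5
φ ∧ χ = 3/5 ∧ 4/5 = 3/5
(ψ ↔ χ) ↔ (φ ∧ χ) = 3/5 ↔ 3/5 = 1
¬((ψ ↔ χ) ↔ (φ ∧ χ)) = ¬1 = 0
¬χ = ¬4/5 = 1/5
φ ∧ φ = 3/5 ∧ 3/5 = 3/5
¬χ ∧ (φ ∧ φ) = 1/5 ∧ 3/5 = 1/5
ψ → χ = 2/5 → 4/5 = 1
(¬χ ∧ (φ ∧ φ)) ∧ (ψ → χ) = 1/5 ∧ 1 = 1/5
ψ ∨ χ = 2/5 ∨ 4/5 = 4/5
ψ → φ = 2/5 → 3/5 = 1
(ψ ∨ χ) → (ψ → φ) = 4/5 → 1 = 1
χ ∨ φ = 4/5 ∨ 3/5 = 4/5
((ψ ∨ χ) → (ψ → φ)) ↔ (χ ∨ φ) = 1 ↔ 4/5 = 4/5
((¬χ ∧ (φ ∧ φ)) ∧ (ψ → χ)) ↔ (((ψ ∨ χ) → (ψ → φ)) ↔ (χ ∨ φ)) = 1/5 ↔ 4/5 = 2/5
¬((ψ ↔ χ) ↔ (φ ∧ χ)) ∨ (((¬χ ∧ (φ ∧ φ)) ∧ (ψ → χ)) ↔ (((ψ ∨ χ) → (ψ → φ)) ↔ (χ ∨ φ))) = 0 ∨ 2/5 = 2/5
χ → χ = 4/5 → 4/5 = 1
(χ → χ) → χ = 1 → 4/5 = 4/5
¬((χ → χ) → χ) = ¬4/5 = 1/5
ψ ∧ ψ = 2/5 ∧ 2/5 = 2/5
(ψ ∧ ψ) ↔ φ = 2/5 ↔ 3/5 = 4/5
ψ ↔ ψ = 2/5 ↔ 2/5 = 1
φ → φ = 3/5 → 3/5 = 1
(ψ ↔ ψ) ∧ (φ → φ) = 1 ∧ 1 = 1
((ψ ∧ ψ) ↔ φ) ∨ ((ψ ↔ ψ) ∧ (φ → φ)) = 4/5 ∨ 1 = 1
¬((χ → χ) → χ) ∧ (((ψ ∧ ψ) ↔ φ) ∨ ((ψ ↔ ψ) ∧ (φ → φ))) = 1/5 ∧ 1 = 1/5
(¬((ψ ↔ χ) ↔ (φ ∧ χ)) ∨ (((¬χ ∧ (φ ∧ φ)) ∧ (ψ → χ)) ↔ (((ψ ∨ χ) → (ψ → φ)) ↔ (χ ∨ φ)))) ∨ (¬((χ → χ) → χ) ∧ (((ψ ∧ ψ) ↔ φ) ∨ ((ψ ↔ ψ) ∧ (φ → φ)))) = 2/5 ∨ 1/5 = 2/5

2/5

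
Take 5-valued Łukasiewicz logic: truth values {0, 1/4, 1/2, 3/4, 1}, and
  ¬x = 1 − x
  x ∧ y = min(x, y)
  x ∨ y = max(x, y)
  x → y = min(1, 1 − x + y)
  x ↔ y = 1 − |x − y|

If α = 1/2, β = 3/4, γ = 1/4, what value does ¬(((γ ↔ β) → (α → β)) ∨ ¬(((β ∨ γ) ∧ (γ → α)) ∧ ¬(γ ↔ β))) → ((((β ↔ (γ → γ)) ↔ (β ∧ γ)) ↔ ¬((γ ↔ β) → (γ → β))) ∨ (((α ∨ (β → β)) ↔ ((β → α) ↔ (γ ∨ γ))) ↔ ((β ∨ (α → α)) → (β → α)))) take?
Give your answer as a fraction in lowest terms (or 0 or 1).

γ ↔ β = 1/4 ↔ 3/4 = 1/2
α → β = 1/2 → 3/4 = 1
(γ ↔ β) → (α → β) = 1/2 → 1 = 1
β ∨ γ = 3/4 ∨ 1/4 = 3/4
γ → α = 1/4 → 1/2 = 1
(β ∨ γ) ∧ (γ → α) = 3/4 ∧ 1 = 3/4
γ ↔ β = 1/4 ↔ 3/4 = 1/2
¬(γ ↔ β) = ¬1/2 = 1/2
((β ∨ γ) ∧ (γ → α)) ∧ ¬(γ ↔ β) = 3/4 ∧ 1/2 = 1/2
¬(((β ∨ γ) ∧ (γ → α)) ∧ ¬(γ ↔ β)) = ¬1/2 = 1/2
((γ ↔ β) → (α → β)) ∨ ¬(((β ∨ γ) ∧ (γ → α)) ∧ ¬(γ ↔ β)) = 1 ∨ 1/2 = 1
¬(((γ ↔ β) → (α → β)) ∨ ¬(((β ∨ γ) ∧ (γ → α)) ∧ ¬(γ ↔ β))) = ¬1 = 0
γ → γ = 1/4 → 1/4 = 1
β ↔ (γ → γ) = 3/4 ↔ 1 = 3/4
β ∧ γ = 3/4 ∧ 1/4 = 1/4
(β ↔ (γ → γ)) ↔ (β ∧ γ) = 3/4 ↔ 1/4 = 1/2
γ ↔ β = 1/4 ↔ 3/4 = 1/2
γ → β = 1/4 → 3/4 = 1
(γ ↔ β) → (γ → β) = 1/2 → 1 = 1
¬((γ ↔ β) → (γ → β)) = ¬1 = 0
((β ↔ (γ → γ)) ↔ (β ∧ γ)) ↔ ¬((γ ↔ β) → (γ → β)) = 1/2 ↔ 0 = 1/2
β → β = 3/4 → 3/4 = 1
α ∨ (β → β) = 1/2 ∨ 1 = 1
β → α = 3/4 → 1/2 = 3/4
γ ∨ γ = 1/4 ∨ 1/4 = 1/4
(β → α) ↔ (γ ∨ γ) = 3/4 ↔ 1/4 = 1/2
(α ∨ (β → β)) ↔ ((β → α) ↔ (γ ∨ γ)) = 1 ↔ 1/2 = 1/2
α → α = 1/2 → 1/2 = 1
β ∨ (α → α) = 3/4 ∨ 1 = 1
β → α = 3/4 → 1/2 = 3/4
(β ∨ (α → α)) → (β → α) = 1 → 3/4 = 3/4
((α ∨ (β → β)) ↔ ((β → α) ↔ (γ ∨ γ))) ↔ ((β ∨ (α → α)) → (β → α)) = 1/2 ↔ 3/4 = 3/4
(((β ↔ (γ → γ)) ↔ (β ∧ γ)) ↔ ¬((γ ↔ β) → (γ → β))) ∨ (((α ∨ (β → β)) ↔ ((β → α) ↔ (γ ∨ γ))) ↔ ((β ∨ (α → α)) → (β → α))) = 1/2 ∨ 3/4 = 3/4
¬(((γ ↔ β) → (α → β)) ∨ ¬(((β ∨ γ) ∧ (γ → α)) ∧ ¬(γ ↔ β))) → ((((β ↔ (γ → γ)) ↔ (β ∧ γ)) ↔ ¬((γ ↔ β) → (γ → β))) ∨ (((α ∨ (β → β)) ↔ ((β → α) ↔ (γ ∨ γ))) ↔ ((β ∨ (α → α)) → (β → α)))) = 0 → 3/4 = 1

1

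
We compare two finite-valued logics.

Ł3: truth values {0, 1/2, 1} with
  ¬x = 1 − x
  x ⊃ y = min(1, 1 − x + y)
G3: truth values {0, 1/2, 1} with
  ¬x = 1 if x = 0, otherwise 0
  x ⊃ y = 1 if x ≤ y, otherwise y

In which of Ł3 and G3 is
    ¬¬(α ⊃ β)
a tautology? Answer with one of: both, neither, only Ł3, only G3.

In Ł3: at α = 1/2, β = 0 the value is 1/2 — not a tautology.
In G3: at α = 1/2, β = 0 the value is 0 — not a tautology.

neither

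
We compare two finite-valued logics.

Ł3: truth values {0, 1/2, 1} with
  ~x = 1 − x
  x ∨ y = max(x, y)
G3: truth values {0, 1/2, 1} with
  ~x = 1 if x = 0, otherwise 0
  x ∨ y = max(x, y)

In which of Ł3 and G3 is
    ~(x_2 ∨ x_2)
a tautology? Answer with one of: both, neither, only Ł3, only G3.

In Ł3: at x_2 = 1/2 the value is 1/2 — not a tautology.
In G3: at x_2 = 1/2 the value is 0 — not a tautology.

neither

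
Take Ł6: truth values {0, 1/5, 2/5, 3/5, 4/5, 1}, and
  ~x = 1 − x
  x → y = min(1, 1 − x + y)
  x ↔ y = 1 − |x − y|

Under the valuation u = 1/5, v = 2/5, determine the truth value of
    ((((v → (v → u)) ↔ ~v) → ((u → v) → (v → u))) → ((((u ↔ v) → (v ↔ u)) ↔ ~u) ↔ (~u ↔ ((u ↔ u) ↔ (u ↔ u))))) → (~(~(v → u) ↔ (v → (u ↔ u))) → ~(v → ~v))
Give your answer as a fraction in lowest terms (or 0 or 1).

1/5

v → u = 2/5 → 1/5 = 4/5
v → (v → u) = 2/5 → 4/5 = 1
~v = ~2/5 = 3/5
(v → (v → u)) ↔ ~v = 1 ↔ 3/5 = 3/5
u → v = 1/5 → 2/5 = 1
v → u = 2/5 → 1/5 = 4/5
(u → v) → (v → u) = 1 → 4/5 = 4/5
((v → (v → u)) ↔ ~v) → ((u → v) → (v → u)) = 3/5 → 4/5 = 1
u ↔ v = 1/5 ↔ 2/5 = 4/5
v ↔ u = 2/5 ↔ 1/5 = 4/5
(u ↔ v) → (v ↔ u) = 4/5 → 4/5 = 1
~u = ~1/5 = 4/5
((u ↔ v) → (v ↔ u)) ↔ ~u = 1 ↔ 4/5 = 4/5
~u = ~1/5 = 4/5
u ↔ u = 1/5 ↔ 1/5 = 1
u ↔ u = 1/5 ↔ 1/5 = 1
(u ↔ u) ↔ (u ↔ u) = 1 ↔ 1 = 1
~u ↔ ((u ↔ u) ↔ (u ↔ u)) = 4/5 ↔ 1 = 4/5
(((u ↔ v) → (v ↔ u)) ↔ ~u) ↔ (~u ↔ ((u ↔ u) ↔ (u ↔ u))) = 4/5 ↔ 4/5 = 1
(((v → (v → u)) ↔ ~v) → ((u → v) → (v → u))) → ((((u ↔ v) → (v ↔ u)) ↔ ~u) ↔ (~u ↔ ((u ↔ u) ↔ (u ↔ u)))) = 1 → 1 = 1
v → u = 2/5 → 1/5 = 4/5
~(v → u) = ~4/5 = 1/5
u ↔ u = 1/5 ↔ 1/5 = 1
v → (u ↔ u) = 2/5 → 1 = 1
~(v → u) ↔ (v → (u ↔ u)) = 1/5 ↔ 1 = 1/5
~(~(v → u) ↔ (v → (u ↔ u))) = ~1/5 = 4/5
~v = ~2/5 = 3/5
v → ~v = 2/5 → 3/5 = 1
~(v → ~v) = ~1 = 0
~(~(v → u) ↔ (v → (u ↔ u))) → ~(v → ~v) = 4/5 → 0 = 1/5
((((v → (v → u)) ↔ ~v) → ((u → v) → (v → u))) → ((((u ↔ v) → (v ↔ u)) ↔ ~u) ↔ (~u ↔ ((u ↔ u) ↔ (u ↔ u))))) → (~(~(v → u) ↔ (v → (u ↔ u))) → ~(v → ~v)) = 1 → 1/5 = 1/5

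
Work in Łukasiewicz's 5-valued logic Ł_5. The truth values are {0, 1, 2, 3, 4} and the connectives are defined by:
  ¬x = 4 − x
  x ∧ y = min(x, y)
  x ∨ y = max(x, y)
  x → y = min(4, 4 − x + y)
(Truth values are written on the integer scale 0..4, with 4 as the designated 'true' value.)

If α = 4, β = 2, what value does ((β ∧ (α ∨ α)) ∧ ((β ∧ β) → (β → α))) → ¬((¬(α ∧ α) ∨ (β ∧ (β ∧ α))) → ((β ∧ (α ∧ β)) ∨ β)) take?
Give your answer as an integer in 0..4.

2

α ∨ α = 4 ∨ 4 = 4
β ∧ (α ∨ α) = 2 ∧ 4 = 2
β ∧ β = 2 ∧ 2 = 2
β → α = 2 → 4 = 4
(β ∧ β) → (β → α) = 2 → 4 = 4
(β ∧ (α ∨ α)) ∧ ((β ∧ β) → (β → α)) = 2 ∧ 4 = 2
α ∧ α = 4 ∧ 4 = 4
¬(α ∧ α) = ¬4 = 0
β ∧ α = 2 ∧ 4 = 2
β ∧ (β ∧ α) = 2 ∧ 2 = 2
¬(α ∧ α) ∨ (β ∧ (β ∧ α)) = 0 ∨ 2 = 2
α ∧ β = 4 ∧ 2 = 2
β ∧ (α ∧ β) = 2 ∧ 2 = 2
(β ∧ (α ∧ β)) ∨ β = 2 ∨ 2 = 2
(¬(α ∧ α) ∨ (β ∧ (β ∧ α))) → ((β ∧ (α ∧ β)) ∨ β) = 2 → 2 = 4
¬((¬(α ∧ α) ∨ (β ∧ (β ∧ α))) → ((β ∧ (α ∧ β)) ∨ β)) = ¬4 = 0
((β ∧ (α ∨ α)) ∧ ((β ∧ β) → (β → α))) → ¬((¬(α ∧ α) ∨ (β ∧ (β ∧ α))) → ((β ∧ (α ∧ β)) ∨ β)) = 2 → 0 = 2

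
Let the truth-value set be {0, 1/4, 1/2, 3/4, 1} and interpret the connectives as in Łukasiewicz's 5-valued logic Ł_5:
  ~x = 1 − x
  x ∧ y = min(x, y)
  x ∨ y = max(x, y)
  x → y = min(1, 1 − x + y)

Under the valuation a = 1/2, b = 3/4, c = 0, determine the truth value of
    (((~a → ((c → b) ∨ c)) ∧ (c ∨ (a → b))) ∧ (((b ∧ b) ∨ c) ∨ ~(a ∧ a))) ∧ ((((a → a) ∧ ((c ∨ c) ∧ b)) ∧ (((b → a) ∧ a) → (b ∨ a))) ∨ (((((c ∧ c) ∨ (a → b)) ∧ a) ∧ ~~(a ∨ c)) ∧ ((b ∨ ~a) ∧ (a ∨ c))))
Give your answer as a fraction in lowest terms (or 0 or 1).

1/2

~a = ~1/2 = 1/2
c → b = 0 → 3/4 = 1
(c → b) ∨ c = 1 ∨ 0 = 1
~a → ((c → b) ∨ c) = 1/2 → 1 = 1
a → b = 1/2 → 3/4 = 1
c ∨ (a → b) = 0 ∨ 1 = 1
(~a → ((c → b) ∨ c)) ∧ (c ∨ (a → b)) = 1 ∧ 1 = 1
b ∧ b = 3/4 ∧ 3/4 = 3/4
(b ∧ b) ∨ c = 3/4 ∨ 0 = 3/4
a ∧ a = 1/2 ∧ 1/2 = 1/2
~(a ∧ a) = ~1/2 = 1/2
((b ∧ b) ∨ c) ∨ ~(a ∧ a) = 3/4 ∨ 1/2 = 3/4
((~a → ((c → b) ∨ c)) ∧ (c ∨ (a → b))) ∧ (((b ∧ b) ∨ c) ∨ ~(a ∧ a)) = 1 ∧ 3/4 = 3/4
a → a = 1/2 → 1/2 = 1
c ∨ c = 0 ∨ 0 = 0
(c ∨ c) ∧ b = 0 ∧ 3/4 = 0
(a → a) ∧ ((c ∨ c) ∧ b) = 1 ∧ 0 = 0
b → a = 3/4 → 1/2 = 3/4
(b → a) ∧ a = 3/4 ∧ 1/2 = 1/2
b ∨ a = 3/4 ∨ 1/2 = 3/4
((b → a) ∧ a) → (b ∨ a) = 1/2 → 3/4 = 1
((a → a) ∧ ((c ∨ c) ∧ b)) ∧ (((b → a) ∧ a) → (b ∨ a)) = 0 ∧ 1 = 0
c ∧ c = 0 ∧ 0 = 0
a → b = 1/2 → 3/4 = 1
(c ∧ c) ∨ (a → b) = 0 ∨ 1 = 1
((c ∧ c) ∨ (a → b)) ∧ a = 1 ∧ 1/2 = 1/2
a ∨ c = 1/2 ∨ 0 = 1/2
~(a ∨ c) = ~1/2 = 1/2
~~(a ∨ c) = ~1/2 = 1/2
(((c ∧ c) ∨ (a → b)) ∧ a) ∧ ~~(a ∨ c) = 1/2 ∧ 1/2 = 1/2
~a = ~1/2 = 1/2
b ∨ ~a = 3/4 ∨ 1/2 = 3/4
a ∨ c = 1/2 ∨ 0 = 1/2
(b ∨ ~a) ∧ (a ∨ c) = 3/4 ∧ 1/2 = 1/2
((((c ∧ c) ∨ (a → b)) ∧ a) ∧ ~~(a ∨ c)) ∧ ((b ∨ ~a) ∧ (a ∨ c)) = 1/2 ∧ 1/2 = 1/2
(((a → a) ∧ ((c ∨ c) ∧ b)) ∧ (((b → a) ∧ a) → (b ∨ a))) ∨ (((((c ∧ c) ∨ (a → b)) ∧ a) ∧ ~~(a ∨ c)) ∧ ((b ∨ ~a) ∧ (a ∨ c))) = 0 ∨ 1/2 = 1/2
(((~a → ((c → b) ∨ c)) ∧ (c ∨ (a → b))) ∧ (((b ∧ b) ∨ c) ∨ ~(a ∧ a))) ∧ ((((a → a) ∧ ((c ∨ c) ∧ b)) ∧ (((b → a) ∧ a) → (b ∨ a))) ∨ (((((c ∧ c) ∨ (a → b)) ∧ a) ∧ ~~(a ∨ c)) ∧ ((b ∨ ~a) ∧ (a ∨ c)))) = 3/4 ∧ 1/2 = 1/2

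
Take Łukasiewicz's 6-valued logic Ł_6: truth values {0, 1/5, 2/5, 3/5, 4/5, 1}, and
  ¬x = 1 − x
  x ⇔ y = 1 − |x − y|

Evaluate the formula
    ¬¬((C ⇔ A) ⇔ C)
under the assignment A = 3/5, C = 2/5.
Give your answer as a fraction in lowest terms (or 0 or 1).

C ⇔ A = 2/5 ⇔ 3/5 = 4/5
(C ⇔ A) ⇔ C = 4/5 ⇔ 2/5 = 3/5
¬((C ⇔ A) ⇔ C) = ¬3/5 = 2/5
¬¬((C ⇔ A) ⇔ C) = ¬2/5 = 3/5

3/5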